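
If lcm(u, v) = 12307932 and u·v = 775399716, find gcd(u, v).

gcd·lcm = product, so gcd = 775399716/12307932 = 63.

63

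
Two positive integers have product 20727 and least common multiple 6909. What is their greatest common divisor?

3

gcd·lcm = product, so gcd = 20727/6909 = 3.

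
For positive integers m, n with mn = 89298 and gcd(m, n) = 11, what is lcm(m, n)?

8118

For any two positive integers, gcd × lcm equals their product. Hence lcm = 89298 / 11 = 8118.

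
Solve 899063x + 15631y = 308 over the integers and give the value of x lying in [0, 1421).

Reduce mod 15631: 899063x ≡ 308 (mod 15631). With g = gcd(899063, 15631) = 11 dividing 308, divide through: 81733x ≡ 28 (mod 1421).
Since gcd(81733, 1421) = 1, x ≡ 28·(81733)⁻¹ ≡ 224 (mod 1421). Smallest non-negative: 224.

224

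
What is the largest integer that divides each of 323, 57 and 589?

323 = 17 · 19; 57 = 3 · 19; 589 = 19 · 31
gcd takes min exponent of each prime: 19 = 19

19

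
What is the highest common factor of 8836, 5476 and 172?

gcd(8836, 5476): 8836 = 1·5476 + 3360; 5476 = 1·3360 + 2116; 3360 = 1·2116 + 1244; 2116 = 1·1244 + 872; 1244 = 1·872 + 372; 872 = 2·372 + 128; 372 = 2·128 + 116; 128 = 1·116 + 12; 116 = 9·12 + 8; 12 = 1·8 + 4; 8 = 2·4 + 0 → 4
gcd(4, 172): 172 = 43·4 + 0 → 4

4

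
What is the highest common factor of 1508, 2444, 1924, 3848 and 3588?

52

gcd(1508, 2444): 2444 = 1·1508 + 936; 1508 = 1·936 + 572; 936 = 1·572 + 364; 572 = 1·364 + 208; 364 = 1·208 + 156; 208 = 1·156 + 52; 156 = 3·52 + 0 → 52
gcd(52, 1924): 1924 = 37·52 + 0 → 52
gcd(52, 3848): 3848 = 74·52 + 0 → 52
gcd(52, 3588): 3588 = 69·52 + 0 → 52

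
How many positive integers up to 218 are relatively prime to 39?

135

39 = 3·13. Inclusion–exclusion on these primes:
218 − ⌊218/3⌋ − ⌊218/13⌋ + ⌊218/39⌋ = 135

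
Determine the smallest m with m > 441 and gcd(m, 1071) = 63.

504

gcd(m, 1071) = 63 forces 63 | m; write m = 63s. Then gcd(63s, 63·17) = 63·gcd(s, 17), so need gcd(s, 17) = 1.
63s > 441 gives s ≥ 8. The least s ≥ 8 coprime to 17 is 8, so m = 63·8 = 504.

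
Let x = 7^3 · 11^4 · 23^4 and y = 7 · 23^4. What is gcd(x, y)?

1958887

min exponent per shared prime: 7 · 23^4 = 1958887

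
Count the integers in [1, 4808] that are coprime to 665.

665 = 5·7·19. Inclusion–exclusion on these primes:
4808 − ⌊4808/5⌋ − ⌊4808/7⌋ − ⌊4808/19⌋ + ⌊4808/35⌋ + ⌊4808/95⌋ + ⌊4808/133⌋ − ⌊4808/665⌋ = 3124

3124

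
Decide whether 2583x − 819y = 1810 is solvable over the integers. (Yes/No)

No

gcd(2583, 819): 2583 = 3·819 + 126; 819 = 6·126 + 63; 126 = 2·63 + 0 → 63
63 does not divide 1810, so a solution does not exist.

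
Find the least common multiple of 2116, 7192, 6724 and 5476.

2116 = 2² · 23²; 7192 = 2³ · 29 · 31; 6724 = 2² · 41²; 5476 = 2² · 37²
lcm takes max exponent of each prime: 2³ · 23² · 29 · 31 · 37² · 41² = 8755410488152

8755410488152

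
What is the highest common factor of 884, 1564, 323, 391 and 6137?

gcd(884, 1564): 1564 = 1·884 + 680; 884 = 1·680 + 204; 680 = 3·204 + 68; 204 = 3·68 + 0 → 68
gcd(68, 323): 323 = 4·68 + 51; 68 = 1·51 + 17; 51 = 3·17 + 0 → 17
gcd(17, 391): 391 = 23·17 + 0 → 17
gcd(17, 6137): 6137 = 361·17 + 0 → 17

17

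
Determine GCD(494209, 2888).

Euclid: 494209 = 171·2888 + 361; 2888 = 8·361 + 0. Last nonzero remainder: 361.

361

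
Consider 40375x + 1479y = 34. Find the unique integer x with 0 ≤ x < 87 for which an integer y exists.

67

gcd(40375, 1479) = 17 (Euclid: 40375 = 27·1479 + 442; 1479 = 3·442 + 153; 442 = 2·153 + 136; 153 = 1·136 + 17; 136 = 8·17 + 0), and 17 | 34.
Extended Euclid: 40375·(-10) + 1479·(273) = 17. Scale by 2: x₀ = -20.
General solution x = x₀ + 87t; reducing mod 87 gives x = 67 (and y = -1829).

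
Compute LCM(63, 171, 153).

20349

63 = 3² · 7; 171 = 3² · 19; 153 = 3² · 17
lcm takes max exponent of each prime: 3² · 7 · 17 · 19 = 20349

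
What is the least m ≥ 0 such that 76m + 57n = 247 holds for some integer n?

Reduce mod 57: 76m ≡ 247 (mod 57). With g = gcd(76, 57) = 19 dividing 247, divide through: 4m ≡ 13 (mod 3).
Since gcd(4, 3) = 1, m ≡ 13·(4)⁻¹ ≡ 1 (mod 3). Smallest non-negative: 1.

1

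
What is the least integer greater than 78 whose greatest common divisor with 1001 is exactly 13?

104

gcd(m, 1001) = 13 forces 13 | m; write m = 13s. Then gcd(13s, 13·77) = 13·gcd(s, 77), so need gcd(s, 77) = 1.
13s > 78 gives s ≥ 7. The least s ≥ 7 coprime to 77 is 8, so m = 13·8 = 104.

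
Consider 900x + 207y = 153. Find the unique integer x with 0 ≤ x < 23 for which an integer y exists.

Reduce mod 207: 900x ≡ 153 (mod 207). With g = gcd(900, 207) = 9 dividing 153, divide through: 100x ≡ 17 (mod 23).
Since gcd(100, 23) = 1, x ≡ 17·(100)⁻¹ ≡ 5 (mod 23). Smallest non-negative: 5.

5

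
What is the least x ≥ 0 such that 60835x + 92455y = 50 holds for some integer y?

Reduce mod 92455: 60835x ≡ 50 (mod 92455). With g = gcd(60835, 92455) = 5 dividing 50, divide through: 12167x ≡ 10 (mod 18491).
Since gcd(12167, 18491) = 1, x ≡ 10·(12167)⁻¹ ≡ 11725 (mod 18491). Smallest non-negative: 11725.

11725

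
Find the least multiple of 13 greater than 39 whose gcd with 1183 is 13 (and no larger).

52

Multiples of 13 above 39: 13·4, 13·5, … . Need the cofactor coprime to 1183/13 = 91.
Checking s = 4, 5, … the first with gcd(s, 91) = 1 is s = 4, giving 52.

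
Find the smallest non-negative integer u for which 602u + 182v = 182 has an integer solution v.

0

Euclid: 602 = 3·182 + 56; 182 = 3·56 + 14; 56 = 4·14 + 0 → gcd = 14; 182 = 14·13.
Back-substitution yields 602·(-3) + 182·(10) = 14, so one solution is u = -3·13 = -39, v = 10·13 = 130.
Solutions in u differ by 182/14 = 13; the one in [0, 13) is -39 mod 13 = 0.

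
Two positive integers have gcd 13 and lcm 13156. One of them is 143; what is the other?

Using uv = gcd(u,v)·lcm(u,v) = 13·13156 = 171028, we get v = 171028/143 = 1196.

1196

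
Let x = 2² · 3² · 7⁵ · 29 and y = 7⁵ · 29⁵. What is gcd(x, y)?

min exponent per shared prime: 7⁵ · 29 = 487403

487403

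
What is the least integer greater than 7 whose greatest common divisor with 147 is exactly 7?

14

147 = 7·21. Any k with gcd(k, 147) = 7 is a multiple of 7, say 7s, with s coprime to 21.
Need s > 7/7, so s ≥ 2. First s ≥ 2 with gcd(s, 21) = 1 is s = 2. Thus k = 7·2 = 14.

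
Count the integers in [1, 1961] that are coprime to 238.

238 = 2·7·17. Inclusion–exclusion on these primes:
1961 − ⌊1961/2⌋ − ⌊1961/7⌋ − ⌊1961/17⌋ + ⌊1961/14⌋ + ⌊1961/34⌋ + ⌊1961/119⌋ − ⌊1961/238⌋ = 791

791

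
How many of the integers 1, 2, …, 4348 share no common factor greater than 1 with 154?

Prime factors of 154: 2, 7, 11. Count integers ≤ 4348 divisible by none of them.
By inclusion–exclusion: 4348 − ⌊4348/2⌋ − ⌊4348/7⌋ − ⌊4348/11⌋ + ⌊4348/14⌋ + ⌊4348/22⌋ + ⌊4348/77⌋ − ⌊4348/154⌋ = 1693.

1693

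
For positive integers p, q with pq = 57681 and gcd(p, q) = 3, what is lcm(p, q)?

Since gcd(p,q)·lcm(p,q) = pq, lcm = 57681/3 = 19227.

19227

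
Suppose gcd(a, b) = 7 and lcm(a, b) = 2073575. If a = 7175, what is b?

2023

a·b = gcd·lcm = 7·2073575 = 14515025, so b = 14515025/7175 = 2023.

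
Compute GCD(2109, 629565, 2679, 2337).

57

2109 = 3 · 19 · 37; 629565 = 3 · 5 · 19 · 47²; 2679 = 3 · 19 · 47; 2337 = 3 · 19 · 41
gcd takes min exponent of each prime: 3 · 19 = 57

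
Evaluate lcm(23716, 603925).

292299700

gcd first: 603925 = 25·23716 + 11025; 23716 = 2·11025 + 1666; 11025 = 6·1666 + 1029; 1666 = 1·1029 + 637; 1029 = 1·637 + 392; 637 = 1·392 + 245; 392 = 1·245 + 147; 245 = 1·147 + 98; 147 = 1·98 + 49; 98 = 2·49 + 0 → gcd = 49
lcm = 23716·603925/gcd = 14322685300/49 = 292299700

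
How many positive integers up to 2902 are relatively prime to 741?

1692

741 = 3·13·19. Inclusion–exclusion on these primes:
2902 − ⌊2902/3⌋ − ⌊2902/13⌋ − ⌊2902/19⌋ + ⌊2902/39⌋ + ⌊2902/57⌋ + ⌊2902/247⌋ − ⌊2902/741⌋ = 1692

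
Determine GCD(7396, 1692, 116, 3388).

4

7396 = 2² · 43²; 1692 = 2² · 3² · 47; 116 = 2² · 29; 3388 = 2² · 7 · 11²
gcd takes min exponent of each prime: 2² = 4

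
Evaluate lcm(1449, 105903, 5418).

1449 = 3² · 7 · 23; 105903 = 3² · 7 · 41²; 5418 = 2 · 3² · 7 · 43
lcm takes max exponent of each prime: 2 · 3² · 7 · 23 · 41² · 43 = 209476134

209476134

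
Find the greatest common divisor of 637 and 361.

637 = 7² · 13
361 = 19²
Common: 1 = 1

1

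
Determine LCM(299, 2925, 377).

299 = 13 · 23; 2925 = 3² · 5² · 13; 377 = 13 · 29
lcm takes max exponent of each prime: 3² · 5² · 13 · 23 · 29 = 1950975

1950975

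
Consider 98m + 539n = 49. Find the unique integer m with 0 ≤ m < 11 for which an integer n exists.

Euclid: 539 = 5·98 + 49; 98 = 2·49 + 0 → gcd = 49; 49 = 49·1.
Back-substitution yields 98·(-5) + 539·(1) = 49, so one solution is m = -5·1 = -5, n = 1·1 = 1.
Solutions in m differ by 539/49 = 11; the one in [0, 11) is -5 mod 11 = 6.

6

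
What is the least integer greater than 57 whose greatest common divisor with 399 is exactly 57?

114

399 = 57·7. Any m with gcd(m, 399) = 57 is a multiple of 57, say 57s, with s coprime to 7.
Need s > 57/57, so s ≥ 2. First s ≥ 2 with gcd(s, 7) = 1 is s = 2. Thus m = 57·2 = 114.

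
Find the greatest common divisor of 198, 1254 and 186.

198 = 2 · 3² · 11; 1254 = 2 · 3 · 11 · 19; 186 = 2 · 3 · 31
gcd takes min exponent of each prime: 2 · 3 = 6

6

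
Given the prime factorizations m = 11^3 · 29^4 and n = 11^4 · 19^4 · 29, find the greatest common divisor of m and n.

min exponent per shared prime: 11^3 · 29 = 38599

38599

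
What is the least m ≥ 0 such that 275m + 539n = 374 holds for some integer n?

Reduce mod 539: 275m ≡ 374 (mod 539). With g = gcd(275, 539) = 11 dividing 374, divide through: 25m ≡ 34 (mod 49).
Since gcd(25, 49) = 1, m ≡ 34·(25)⁻¹ ≡ 19 (mod 49). Smallest non-negative: 19.

19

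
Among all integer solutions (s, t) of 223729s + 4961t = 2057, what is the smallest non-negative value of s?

Euclid: 223729 = 45·4961 + 484; 4961 = 10·484 + 121; 484 = 4·121 + 0 → gcd = 121; 2057 = 121·17.
Back-substitution yields 223729·(-10) + 4961·(451) = 121, so one solution is s = -10·17 = -170, t = 451·17 = 7667.
Solutions in s differ by 4961/121 = 41; the one in [0, 41) is -170 mod 41 = 35.

35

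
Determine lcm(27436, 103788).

711881892

gcd first: 103788 = 3·27436 + 21480; 27436 = 1·21480 + 5956; 21480 = 3·5956 + 3612; 5956 = 1·3612 + 2344; 3612 = 1·2344 + 1268; 2344 = 1·1268 + 1076; 1268 = 1·1076 + 192; 1076 = 5·192 + 116; 192 = 1·116 + 76; 116 = 1·76 + 40; 76 = 1·40 + 36; 40 = 1·36 + 4; 36 = 9·4 + 0 → gcd = 4
lcm = 27436·103788/gcd = 2847527568/4 = 711881892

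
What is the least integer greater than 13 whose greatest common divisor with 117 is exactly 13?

Multiples of 13 above 13: 13·2, 13·3, … . Need the cofactor coprime to 117/13 = 9.
Checking s = 2, 3, … the first with gcd(s, 9) = 1 is s = 2, giving 26.

26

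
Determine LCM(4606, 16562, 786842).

6249886006

4606 = 2 · 7² · 47; 16562 = 2 · 7² · 13²; 786842 = 2 · 7³ · 31 · 37
lcm takes max exponent of each prime: 2 · 7³ · 13² · 31 · 37 · 47 = 6249886006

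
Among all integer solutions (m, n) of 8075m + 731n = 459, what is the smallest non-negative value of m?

35

gcd(8075, 731) = 17 (Euclid: 8075 = 11·731 + 34; 731 = 21·34 + 17; 34 = 2·17 + 0), and 17 | 459.
Extended Euclid: 8075·(-21) + 731·(232) = 17. Scale by 27: m₀ = -567.
General solution m = m₀ + 43t; reducing mod 43 gives m = 35 (and n = -386).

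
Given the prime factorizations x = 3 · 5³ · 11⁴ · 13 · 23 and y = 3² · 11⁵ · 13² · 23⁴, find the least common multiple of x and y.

max exponent per prime: 3² · 5³ · 11⁵ · 13² · 23⁴ = 8568681433401375

8568681433401375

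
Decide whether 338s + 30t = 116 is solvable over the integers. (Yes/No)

gcd(338, 30): 338 = 11·30 + 8; 30 = 3·8 + 6; 8 = 1·6 + 2; 6 = 3·2 + 0 → 2
2 divides 116, so a solution exists.

Yes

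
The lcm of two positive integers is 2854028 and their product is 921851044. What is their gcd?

323

gcd·lcm = product, so gcd = 921851044/2854028 = 323.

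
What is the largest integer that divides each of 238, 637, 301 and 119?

7

238 = 2 · 7 · 17; 637 = 7² · 13; 301 = 7 · 43; 119 = 7 · 17
gcd takes min exponent of each prime: 7 = 7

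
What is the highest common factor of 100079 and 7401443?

Euclid: 7401443 = 73·100079 + 95676; 100079 = 1·95676 + 4403; 95676 = 21·4403 + 3213; 4403 = 1·3213 + 1190; 3213 = 2·1190 + 833; 1190 = 1·833 + 357; 833 = 2·357 + 119; 357 = 3·119 + 0. Last nonzero remainder: 119.

119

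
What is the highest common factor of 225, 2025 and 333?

9

gcd(225, 2025): 2025 = 9·225 + 0 → 225
gcd(225, 333): 333 = 1·225 + 108; 225 = 2·108 + 9; 108 = 12·9 + 0 → 9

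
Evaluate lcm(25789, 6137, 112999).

25789 = 17 · 37 · 41; 6137 = 17 · 19²; 112999 = 17³ · 23
lcm takes max exponent of each prime: 17³ · 19² · 23 · 37 · 41 = 61882433363

61882433363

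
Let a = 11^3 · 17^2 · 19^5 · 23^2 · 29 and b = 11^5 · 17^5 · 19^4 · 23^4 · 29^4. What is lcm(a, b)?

112067419826902006271702716753

max exponent per prime: 11^5 · 17^5 · 19^5 · 23^4 · 29^4 = 112067419826902006271702716753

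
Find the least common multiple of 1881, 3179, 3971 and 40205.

2220642765

lcm(1881, 3179) = 1881·3179/gcd = 5979699/11 = 543609
lcm(543609, 3971) = 543609·3971/gcd = 2158671339/209 = 10328571
lcm(10328571, 40205) = 10328571·40205/gcd = 415260197055/187 = 2220642765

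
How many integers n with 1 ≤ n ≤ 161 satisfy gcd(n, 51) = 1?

102

Prime factors of 51: 3, 17. Count integers ≤ 161 divisible by none of them.
By inclusion–exclusion: 161 − ⌊161/3⌋ − ⌊161/17⌋ + ⌊161/51⌋ = 102.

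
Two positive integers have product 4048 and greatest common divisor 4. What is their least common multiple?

1012

Since gcd(a,b)·lcm(a,b) = ab, lcm = 4048/4 = 1012.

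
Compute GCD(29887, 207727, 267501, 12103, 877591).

247

29887 = 11² · 13 · 19; 207727 = 13 · 19 · 29²; 267501 = 3 · 13 · 19³; 12103 = 7² · 13 · 19; 877591 = 11 · 13 · 17 · 19²
gcd takes min exponent of each prime: 13 · 19 = 247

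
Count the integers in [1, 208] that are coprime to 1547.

154

Prime factors of 1547: 7, 13, 17. Count integers ≤ 208 divisible by none of them.
By inclusion–exclusion: 208 − ⌊208/7⌋ − ⌊208/13⌋ − ⌊208/17⌋ + ⌊208/91⌋ + ⌊208/119⌋ + ⌊208/221⌋ − ⌊208/1547⌋ = 154.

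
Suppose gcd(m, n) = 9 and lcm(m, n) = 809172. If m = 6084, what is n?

1197

m·n = gcd·lcm = 9·809172 = 7282548, so n = 7282548/6084 = 1197.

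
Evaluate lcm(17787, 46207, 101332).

lcm(17787, 46207) = 17787·46207/gcd = 821883909/49 = 16773141
lcm(16773141, 101332) = 16773141·101332/gcd = 1699655923812/539 = 3153350508

3153350508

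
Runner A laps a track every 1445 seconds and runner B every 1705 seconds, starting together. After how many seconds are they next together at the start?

492745

1445 = 5 · 17²; 1705 = 5 · 11 · 31
max exponents: 5 · 11 · 17² · 31 = 492745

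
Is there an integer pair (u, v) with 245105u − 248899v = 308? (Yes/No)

gcd(245105, 248899): 248899 = 1·245105 + 3794; 245105 = 64·3794 + 2289; 3794 = 1·2289 + 1505; 2289 = 1·1505 + 784; 1505 = 1·784 + 721; 784 = 1·721 + 63; 721 = 11·63 + 28; 63 = 2·28 + 7; 28 = 4·7 + 0 → 7
7 divides 308, so a solution exists.

Yes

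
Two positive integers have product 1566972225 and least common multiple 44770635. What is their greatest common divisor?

From gcd × lcm = uv: gcd = 1566972225 / 44770635 = 35.

35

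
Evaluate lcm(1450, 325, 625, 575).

1450 = 2 · 5² · 29; 325 = 5² · 13; 625 = 5⁴; 575 = 5² · 23
lcm takes max exponent of each prime: 2 · 5⁴ · 13 · 23 · 29 = 10838750

10838750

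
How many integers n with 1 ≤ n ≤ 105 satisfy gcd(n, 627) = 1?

627 = 3·11·19. Inclusion–exclusion on these primes:
105 − ⌊105/3⌋ − ⌊105/11⌋ − ⌊105/19⌋ + ⌊105/33⌋ + ⌊105/57⌋ + ⌊105/209⌋ − ⌊105/627⌋ = 60

60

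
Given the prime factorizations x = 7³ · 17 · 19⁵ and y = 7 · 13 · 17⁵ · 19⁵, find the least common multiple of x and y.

max exponent per prime: 7³ · 13 · 17⁵ · 19⁵ = 15676535273881937

15676535273881937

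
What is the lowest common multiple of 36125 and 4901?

177048625

36125 = 5³ · 17²; 4901 = 13² · 29
max exponents: 5³ · 13² · 17² · 29 = 177048625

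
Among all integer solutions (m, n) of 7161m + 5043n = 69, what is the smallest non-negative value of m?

Euclid: 7161 = 1·5043 + 2118; 5043 = 2·2118 + 807; 2118 = 2·807 + 504; 807 = 1·504 + 303; 504 = 1·303 + 201; 303 = 1·201 + 102; 201 = 1·102 + 99; 102 = 1·99 + 3; 99 = 33·3 + 0 → gcd = 3; 69 = 3·23.
Back-substitution yields 7161·(-50) + 5043·(71) = 3, so one solution is m = -50·23 = -1150, n = 71·23 = 1633.
Solutions in m differ by 5043/3 = 1681; the one in [0, 1681) is -1150 mod 1681 = 531.

531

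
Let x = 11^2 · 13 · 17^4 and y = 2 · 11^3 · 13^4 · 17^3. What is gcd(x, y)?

7728149

min exponent per shared prime: 11^2 · 13 · 17^3 = 7728149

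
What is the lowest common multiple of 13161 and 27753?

gcd first: 27753 = 2·13161 + 1431; 13161 = 9·1431 + 282; 1431 = 5·282 + 21; 282 = 13·21 + 9; 21 = 2·9 + 3; 9 = 3·3 + 0 → gcd = 3
lcm = 13161·27753/gcd = 365257233/3 = 121752411

121752411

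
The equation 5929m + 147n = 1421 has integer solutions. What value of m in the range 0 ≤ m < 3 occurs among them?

Euclid: 5929 = 40·147 + 49; 147 = 3·49 + 0 → gcd = 49; 1421 = 49·29.
Back-substitution yields 5929·(1) + 147·(-40) = 49, so one solution is m = 1·29 = 29, n = -40·29 = -1160.
Solutions in m differ by 147/49 = 3; the one in [0, 3) is 29 mod 3 = 2.

2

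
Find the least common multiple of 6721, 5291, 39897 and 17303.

8395086843

6721 = 11 · 13 · 47; 5291 = 11 · 13 · 37; 39897 = 3² · 11 · 13 · 31; 17303 = 11³ · 13
lcm takes max exponent of each prime: 3² · 11³ · 13 · 31 · 37 · 47 = 8395086843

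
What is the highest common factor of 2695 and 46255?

55

Euclid: 46255 = 17·2695 + 440; 2695 = 6·440 + 55; 440 = 8·55 + 0. Last nonzero remainder: 55.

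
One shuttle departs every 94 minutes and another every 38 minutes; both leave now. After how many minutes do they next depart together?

gcd first: 94 = 2·38 + 18; 38 = 2·18 + 2; 18 = 9·2 + 0 → gcd = 2
lcm = 94·38/gcd = 3572/2 = 1786

1786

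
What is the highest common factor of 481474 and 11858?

98

Euclid: 481474 = 40·11858 + 7154; 11858 = 1·7154 + 4704; 7154 = 1·4704 + 2450; 4704 = 1·2450 + 2254; 2450 = 1·2254 + 196; 2254 = 11·196 + 98; 196 = 2·98 + 0. Last nonzero remainder: 98.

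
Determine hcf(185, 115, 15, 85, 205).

185 = 5 · 37; 115 = 5 · 23; 15 = 3 · 5; 85 = 5 · 17; 205 = 5 · 41
gcd takes min exponent of each prime: 5 = 5

5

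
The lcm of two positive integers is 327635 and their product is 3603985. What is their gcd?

11

gcd·lcm = product, so gcd = 3603985/327635 = 11.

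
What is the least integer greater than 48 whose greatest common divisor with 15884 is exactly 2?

gcd(t, 15884) = 2 forces 2 | t; write t = 2s. Then gcd(2s, 2·7942) = 2·gcd(s, 7942), so need gcd(s, 7942) = 1.
2s > 48 gives s ≥ 25. The least s ≥ 25 coprime to 7942 is 25, so t = 2·25 = 50.

50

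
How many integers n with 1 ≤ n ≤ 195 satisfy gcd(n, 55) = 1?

55 = 5·11. Inclusion–exclusion on these primes:
195 − ⌊195/5⌋ − ⌊195/11⌋ + ⌊195/55⌋ = 142

142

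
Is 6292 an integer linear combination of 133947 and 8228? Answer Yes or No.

gcd(133947, 8228): 133947 = 16·8228 + 2299; 8228 = 3·2299 + 1331; 2299 = 1·1331 + 968; 1331 = 1·968 + 363; 968 = 2·363 + 242; 363 = 1·242 + 121; 242 = 2·121 + 0 → 121
121 divides 6292, so a solution exists.

Yes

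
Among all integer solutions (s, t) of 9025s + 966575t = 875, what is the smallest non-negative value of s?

37485

Euclid: 966575 = 107·9025 + 900; 9025 = 10·900 + 25; 900 = 36·25 + 0 → gcd = 25; 875 = 25·35.
Back-substitution yields 9025·(1071) + 966575·(-10) = 25, so one solution is s = 1071·35 = 37485, t = -10·35 = -350.
Solutions in s differ by 966575/25 = 38663; the one in [0, 38663) is 37485 mod 38663 = 37485.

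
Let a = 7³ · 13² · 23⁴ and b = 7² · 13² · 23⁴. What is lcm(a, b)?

max exponent per prime: 7³ · 13² · 23⁴ = 16221543247

16221543247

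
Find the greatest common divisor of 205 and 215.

205 = 5 · 41
215 = 5 · 43
Common: 5 = 5

5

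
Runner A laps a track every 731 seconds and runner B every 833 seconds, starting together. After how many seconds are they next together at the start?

35819

gcd first: 833 = 1·731 + 102; 731 = 7·102 + 17; 102 = 6·17 + 0 → gcd = 17
lcm = 731·833/gcd = 608923/17 = 35819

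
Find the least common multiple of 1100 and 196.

gcd first: 1100 = 5·196 + 120; 196 = 1·120 + 76; 120 = 1·76 + 44; 76 = 1·44 + 32; 44 = 1·32 + 12; 32 = 2·12 + 8; 12 = 1·8 + 4; 8 = 2·4 + 0 → gcd = 4
lcm = 1100·196/gcd = 215600/4 = 53900

53900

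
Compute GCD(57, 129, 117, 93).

gcd(57, 129): 129 = 2·57 + 15; 57 = 3·15 + 12; 15 = 1·12 + 3; 12 = 4·3 + 0 → 3
gcd(3, 117): 117 = 39·3 + 0 → 3
gcd(3, 93): 93 = 31·3 + 0 → 3

3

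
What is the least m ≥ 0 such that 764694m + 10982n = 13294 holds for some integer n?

13

Euclid: 764694 = 69·10982 + 6936; 10982 = 1·6936 + 4046; 6936 = 1·4046 + 2890; 4046 = 1·2890 + 1156; 2890 = 2·1156 + 578; 1156 = 2·578 + 0 → gcd = 578; 13294 = 578·23.
Back-substitution yields 764694·(8) + 10982·(-557) = 578, so one solution is m = 8·23 = 184, n = -557·23 = -12811.
Solutions in m differ by 10982/578 = 19; the one in [0, 19) is 184 mod 19 = 13.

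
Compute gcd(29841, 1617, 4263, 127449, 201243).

gcd(29841, 1617): 29841 = 18·1617 + 735; 1617 = 2·735 + 147; 735 = 5·147 + 0 → 147
gcd(147, 4263): 4263 = 29·147 + 0 → 147
gcd(147, 127449): 127449 = 867·147 + 0 → 147
gcd(147, 201243): 201243 = 1369·147 + 0 → 147

147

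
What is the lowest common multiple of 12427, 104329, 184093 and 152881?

1511710413031

12427 = 17² · 43; 104329 = 17² · 19²; 184093 = 7² · 13 · 17²; 152881 = 17² · 23²
lcm takes max exponent of each prime: 7² · 13 · 17² · 19² · 23² · 43 = 1511710413031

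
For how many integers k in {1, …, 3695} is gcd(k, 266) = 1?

266 = 2·7·19. Inclusion–exclusion on these primes:
3695 − ⌊3695/2⌋ − ⌊3695/7⌋ − ⌊3695/19⌋ + ⌊3695/14⌋ + ⌊3695/38⌋ + ⌊3695/133⌋ − ⌊3695/266⌋ = 1501

1501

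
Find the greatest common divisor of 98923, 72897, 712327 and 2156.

gcd(98923, 72897): 98923 = 1·72897 + 26026; 72897 = 2·26026 + 20845; 26026 = 1·20845 + 5181; 20845 = 4·5181 + 121; 5181 = 42·121 + 99; 121 = 1·99 + 22; 99 = 4·22 + 11; 22 = 2·11 + 0 → 11
gcd(11, 712327): 712327 = 64757·11 + 0 → 11
gcd(11, 2156): 2156 = 196·11 + 0 → 11

11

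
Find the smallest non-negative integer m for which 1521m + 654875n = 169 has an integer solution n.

3014

gcd(1521, 654875) = 169 (Euclid: 654875 = 430·1521 + 845; 1521 = 1·845 + 676; 845 = 1·676 + 169; 676 = 4·169 + 0), and 169 | 169.
Extended Euclid: 1521·(-861) + 654875·(2) = 169. Scale by 1: m₀ = -861.
General solution m = m₀ + 3875t; reducing mod 3875 gives m = 3014 (and n = -7).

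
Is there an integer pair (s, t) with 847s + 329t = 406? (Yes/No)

By Bézout, 847s + 329t = 406 has integer solutions iff gcd(847, 329) | 406.
Euclid: 847 = 2·329 + 189; 329 = 1·189 + 140; 189 = 1·140 + 49; 140 = 2·49 + 42; 49 = 1·42 + 7; 42 = 6·7 + 0. gcd = 7; 406 mod 7 = 0. Yes.

Yes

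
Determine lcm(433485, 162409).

416579085

gcd first: 433485 = 2·162409 + 108667; 162409 = 1·108667 + 53742; 108667 = 2·53742 + 1183; 53742 = 45·1183 + 507; 1183 = 2·507 + 169; 507 = 3·169 + 0 → gcd = 169
lcm = 433485·162409/gcd = 70401865365/169 = 416579085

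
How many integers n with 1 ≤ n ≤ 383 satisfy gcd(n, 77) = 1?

Prime factors of 77: 7, 11. Count integers ≤ 383 divisible by none of them.
By inclusion–exclusion: 383 − ⌊383/7⌋ − ⌊383/11⌋ + ⌊383/77⌋ = 299.

299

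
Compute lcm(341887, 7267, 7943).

341887 = 7 · 13² · 17²; 7267 = 13² · 43; 7943 = 13² · 47
lcm takes max exponent of each prime: 7 · 13² · 17² · 43 · 47 = 690953627

690953627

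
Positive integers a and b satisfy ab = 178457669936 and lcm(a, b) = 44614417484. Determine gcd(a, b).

4

gcd·lcm = product, so gcd = 178457669936/44614417484 = 4.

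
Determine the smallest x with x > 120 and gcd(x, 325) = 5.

135

325 = 5·65. Any x with gcd(x, 325) = 5 is a multiple of 5, say 5s, with s coprime to 65.
Need s > 120/5, so s ≥ 25. First s ≥ 25 with gcd(s, 65) = 1 is s = 27. Thus x = 5·27 = 135.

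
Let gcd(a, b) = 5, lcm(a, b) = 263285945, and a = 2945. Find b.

447005

Using ab = gcd(a,b)·lcm(a,b) = 5·263285945 = 1316429725, we get b = 1316429725/2945 = 447005.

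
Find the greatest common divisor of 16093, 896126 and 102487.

847

16093 = 7 · 11² · 19; 896126 = 2 · 7 · 11² · 23²; 102487 = 7 · 11⁴
gcd takes min exponent of each prime: 7 · 11² = 847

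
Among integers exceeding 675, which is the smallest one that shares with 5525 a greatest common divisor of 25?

gcd(k, 5525) = 25 forces 25 | k; write k = 25s. Then gcd(25s, 25·221) = 25·gcd(s, 221), so need gcd(s, 221) = 1.
25s > 675 gives s ≥ 28. The least s ≥ 28 coprime to 221 is 28, so k = 25·28 = 700.

700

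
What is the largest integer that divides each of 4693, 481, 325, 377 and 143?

gcd(4693, 481): 4693 = 9·481 + 364; 481 = 1·364 + 117; 364 = 3·117 + 13; 117 = 9·13 + 0 → 13
gcd(13, 325): 325 = 25·13 + 0 → 13
gcd(13, 377): 377 = 29·13 + 0 → 13
gcd(13, 143): 143 = 11·13 + 0 → 13

13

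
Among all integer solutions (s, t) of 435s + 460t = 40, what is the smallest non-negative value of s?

gcd(435, 460) = 5 (Euclid: 460 = 1·435 + 25; 435 = 17·25 + 10; 25 = 2·10 + 5; 10 = 2·5 + 0), and 5 | 40.
Extended Euclid: 435·(-37) + 460·(35) = 5. Scale by 8: s₀ = -296.
General solution s = s₀ + 92k; reducing mod 92 gives s = 72 (and t = -68).

72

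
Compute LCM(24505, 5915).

24505 = 5 · 13² · 29; 5915 = 5 · 7 · 13²
max exponents: 5 · 7 · 13² · 29 = 171535

171535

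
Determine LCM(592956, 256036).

37954520604

gcd first: 592956 = 2·256036 + 80884; 256036 = 3·80884 + 13384; 80884 = 6·13384 + 580; 13384 = 23·580 + 44; 580 = 13·44 + 8; 44 = 5·8 + 4; 8 = 2·4 + 0 → gcd = 4
lcm = 592956·256036/gcd = 151818082416/4 = 37954520604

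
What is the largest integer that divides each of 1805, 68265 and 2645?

gcd(1805, 68265): 68265 = 37·1805 + 1480; 1805 = 1·1480 + 325; 1480 = 4·325 + 180; 325 = 1·180 + 145; 180 = 1·145 + 35; 145 = 4·35 + 5; 35 = 7·5 + 0 → 5
gcd(5, 2645): 2645 = 529·5 + 0 → 5

5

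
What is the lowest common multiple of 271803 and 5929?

271803 = 3 · 7² · 43²; 5929 = 7² · 11²
max exponents: 3 · 7² · 11² · 43² = 32888163

32888163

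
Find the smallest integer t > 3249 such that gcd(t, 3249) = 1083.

gcd(t, 3249) = 1083 forces 1083 | t; write t = 1083s. Then gcd(1083s, 1083·3) = 1083·gcd(s, 3), so need gcd(s, 3) = 1.
1083s > 3249 gives s ≥ 4. The least s ≥ 4 coprime to 3 is 4, so t = 1083·4 = 4332.

4332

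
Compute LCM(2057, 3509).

2057 = 11² · 17; 3509 = 11² · 29
max exponents: 11² · 17 · 29 = 59653

59653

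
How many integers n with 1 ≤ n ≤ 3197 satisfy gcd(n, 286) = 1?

1342

Prime factors of 286: 2, 11, 13. Count integers ≤ 3197 divisible by none of them.
By inclusion–exclusion: 3197 − ⌊3197/2⌋ − ⌊3197/11⌋ − ⌊3197/13⌋ + ⌊3197/22⌋ + ⌊3197/26⌋ + ⌊3197/143⌋ − ⌊3197/286⌋ = 1342.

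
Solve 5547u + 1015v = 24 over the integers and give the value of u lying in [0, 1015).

757

gcd(5547, 1015) = 1 (Euclid: 5547 = 5·1015 + 472; 1015 = 2·472 + 71; 472 = 6·71 + 46; 71 = 1·46 + 25; 46 = 1·25 + 21; 25 = 1·21 + 4; 21 = 5·4 + 1; 4 = 4·1 + 0), and 1 | 24.
Extended Euclid: 5547·(243) + 1015·(-1328) = 1. Scale by 24: u₀ = 5832.
General solution u = u₀ + 1015t; reducing mod 1015 gives u = 757 (and v = -4137).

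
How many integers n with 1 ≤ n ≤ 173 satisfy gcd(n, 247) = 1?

Prime factors of 247: 13, 19. Count integers ≤ 173 divisible by none of them.
By inclusion–exclusion: 173 − ⌊173/13⌋ − ⌊173/19⌋ + ⌊173/247⌋ = 151.

151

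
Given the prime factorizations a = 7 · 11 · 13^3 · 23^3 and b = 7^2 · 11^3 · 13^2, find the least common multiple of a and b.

1743362501881

max exponent per prime: 7^2 · 11^3 · 13^3 · 23^3 = 1743362501881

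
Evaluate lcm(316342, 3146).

316342 = 2 · 13 · 23³; 3146 = 2 · 11² · 13
max exponents: 2 · 11² · 13 · 23³ = 38277382

38277382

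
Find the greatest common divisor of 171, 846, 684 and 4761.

9

gcd(171, 846): 846 = 4·171 + 162; 171 = 1·162 + 9; 162 = 18·9 + 0 → 9
gcd(9, 684): 684 = 76·9 + 0 → 9
gcd(9, 4761): 4761 = 529·9 + 0 → 9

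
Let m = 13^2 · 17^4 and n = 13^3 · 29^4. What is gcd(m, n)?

min exponent per shared prime: 13^2 = 169

169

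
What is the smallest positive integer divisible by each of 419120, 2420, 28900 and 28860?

lcm(419120, 2420) = 419120·2420/gcd = 1014270400/20 = 50713520
lcm(50713520, 28900) = 50713520·28900/gcd = 1465620728000/20 = 73281036400
lcm(73281036400, 28860) = 73281036400·28860/gcd = 2114890710504000/260 = 8134195040400

8134195040400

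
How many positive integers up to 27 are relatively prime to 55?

Prime factors of 55: 5, 11. Count integers ≤ 27 divisible by none of them.
By inclusion–exclusion: 27 − ⌊27/5⌋ − ⌊27/11⌋ + ⌊27/55⌋ = 20.

20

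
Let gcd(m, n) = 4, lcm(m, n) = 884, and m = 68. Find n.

52

Using mn = gcd(m,n)·lcm(m,n) = 4·884 = 3536, we get n = 3536/68 = 52.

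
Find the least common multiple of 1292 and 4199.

gcd first: 4199 = 3·1292 + 323; 1292 = 4·323 + 0 → gcd = 323
lcm = 1292·4199/gcd = 5425108/323 = 16796

16796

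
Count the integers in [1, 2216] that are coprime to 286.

930

286 = 2·11·13. Inclusion–exclusion on these primes:
2216 − ⌊2216/2⌋ − ⌊2216/11⌋ − ⌊2216/13⌋ + ⌊2216/22⌋ + ⌊2216/26⌋ + ⌊2216/143⌋ − ⌊2216/286⌋ = 930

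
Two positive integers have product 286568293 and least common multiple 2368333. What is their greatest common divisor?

121

From gcd × lcm = uv: gcd = 286568293 / 2368333 = 121.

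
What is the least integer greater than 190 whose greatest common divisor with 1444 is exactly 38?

gcd(x, 1444) = 38 forces 38 | x; write x = 38s. Then gcd(38s, 38·38) = 38·gcd(s, 38), so need gcd(s, 38) = 1.
38s > 190 gives s ≥ 6. The least s ≥ 6 coprime to 38 is 7, so x = 38·7 = 266.

266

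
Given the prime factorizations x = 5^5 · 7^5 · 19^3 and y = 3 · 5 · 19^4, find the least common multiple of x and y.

max exponent per prime: 3 · 5^5 · 7^5 · 19^4 = 20534109815625

20534109815625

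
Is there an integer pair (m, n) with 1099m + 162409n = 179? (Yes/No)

Yes

By Bézout, 1099m + 162409n = 179 has integer solutions iff gcd(1099, 162409) | 179.
Euclid: 162409 = 147·1099 + 856; 1099 = 1·856 + 243; 856 = 3·243 + 127; 243 = 1·127 + 116; 127 = 1·116 + 11; 116 = 10·11 + 6; 11 = 1·6 + 5; 6 = 1·5 + 1; 5 = 5·1 + 0. gcd = 1; 179 mod 1 = 0. Yes.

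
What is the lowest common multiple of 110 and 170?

gcd first: 170 = 1·110 + 60; 110 = 1·60 + 50; 60 = 1·50 + 10; 50 = 5·10 + 0 → gcd = 10
lcm = 110·170/gcd = 18700/10 = 1870

1870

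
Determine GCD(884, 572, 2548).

52

884 = 2² · 13 · 17; 572 = 2² · 11 · 13; 2548 = 2² · 7² · 13
gcd takes min exponent of each prime: 2² · 13 = 52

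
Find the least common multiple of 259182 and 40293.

9589734

gcd first: 259182 = 6·40293 + 17424; 40293 = 2·17424 + 5445; 17424 = 3·5445 + 1089; 5445 = 5·1089 + 0 → gcd = 1089
lcm = 259182·40293/gcd = 10443220326/1089 = 9589734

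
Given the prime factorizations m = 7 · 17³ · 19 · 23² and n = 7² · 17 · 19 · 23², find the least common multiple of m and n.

max exponent per prime: 7² · 17³ · 19 · 23² = 2419647587

2419647587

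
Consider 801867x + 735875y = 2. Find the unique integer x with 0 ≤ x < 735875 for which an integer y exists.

521531

Reduce mod 735875: 801867x ≡ 2 (mod 735875). With g = gcd(801867, 735875) = 1 dividing 2, divide through: 801867x ≡ 2 (mod 735875).
Since gcd(801867, 735875) = 1, x ≡ 2·(801867)⁻¹ ≡ 521531 (mod 735875). Smallest non-negative: 521531.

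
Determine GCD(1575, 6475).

175

Euclid: 6475 = 4·1575 + 175; 1575 = 9·175 + 0. Last nonzero remainder: 175.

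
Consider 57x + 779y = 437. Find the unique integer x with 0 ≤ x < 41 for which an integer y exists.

35

Euclid: 779 = 13·57 + 38; 57 = 1·38 + 19; 38 = 2·19 + 0 → gcd = 19; 437 = 19·23.
Back-substitution yields 57·(14) + 779·(-1) = 19, so one solution is x = 14·23 = 322, y = -1·23 = -23.
Solutions in x differ by 779/19 = 41; the one in [0, 41) is 322 mod 41 = 35.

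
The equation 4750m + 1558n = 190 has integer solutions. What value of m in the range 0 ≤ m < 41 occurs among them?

23

gcd(4750, 1558) = 38 (Euclid: 4750 = 3·1558 + 76; 1558 = 20·76 + 38; 76 = 2·38 + 0), and 38 | 190.
Extended Euclid: 4750·(-20) + 1558·(61) = 38. Scale by 5: m₀ = -100.
General solution m = m₀ + 41t; reducing mod 41 gives m = 23 (and n = -70).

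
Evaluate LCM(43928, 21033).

gcd first: 43928 = 2·21033 + 1862; 21033 = 11·1862 + 551; 1862 = 3·551 + 209; 551 = 2·209 + 133; 209 = 1·133 + 76; 133 = 1·76 + 57; 76 = 1·57 + 19; 57 = 3·19 + 0 → gcd = 19
lcm = 43928·21033/gcd = 923937624/19 = 48628296

48628296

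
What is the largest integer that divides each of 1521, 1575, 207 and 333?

9

gcd(1521, 1575): 1575 = 1·1521 + 54; 1521 = 28·54 + 9; 54 = 6·9 + 0 → 9
gcd(9, 207): 207 = 23·9 + 0 → 9
gcd(9, 333): 333 = 37·9 + 0 → 9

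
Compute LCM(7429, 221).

96577

7429 = 17 · 19 · 23; 221 = 13 · 17
max exponents: 13 · 17 · 19 · 23 = 96577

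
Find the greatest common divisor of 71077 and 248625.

17

Euclid: 248625 = 3·71077 + 35394; 71077 = 2·35394 + 289; 35394 = 122·289 + 136; 289 = 2·136 + 17; 136 = 8·17 + 0. Last nonzero remainder: 17.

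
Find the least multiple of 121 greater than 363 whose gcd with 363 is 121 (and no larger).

484

363 = 121·3. Any a with gcd(a, 363) = 121 is a multiple of 121, say 121s, with s coprime to 3.
Need s > 363/121, so s ≥ 4. First s ≥ 4 with gcd(s, 3) = 1 is s = 4. Thus a = 121·4 = 484.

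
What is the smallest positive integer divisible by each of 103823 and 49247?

5112971281

103823 = 47³; 49247 = 11³ · 37
max exponents: 11³ · 37 · 47³ = 5112971281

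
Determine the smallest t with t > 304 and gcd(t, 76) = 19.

323

gcd(t, 76) = 19 forces 19 | t; write t = 19s. Then gcd(19s, 19·4) = 19·gcd(s, 4), so need gcd(s, 4) = 1.
19s > 304 gives s ≥ 17. The least s ≥ 17 coprime to 4 is 17, so t = 19·17 = 323.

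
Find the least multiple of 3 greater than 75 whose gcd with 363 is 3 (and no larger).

363 = 3·121. Any x with gcd(x, 363) = 3 is a multiple of 3, say 3s, with s coprime to 121.
Need s > 75/3, so s ≥ 26. First s ≥ 26 with gcd(s, 121) = 1 is s = 26. Thus x = 3·26 = 78.

78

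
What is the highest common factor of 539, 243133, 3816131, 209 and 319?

11

gcd(539, 243133): 243133 = 451·539 + 44; 539 = 12·44 + 11; 44 = 4·11 + 0 → 11
gcd(11, 3816131): 3816131 = 346921·11 + 0 → 11
gcd(11, 209): 209 = 19·11 + 0 → 11
gcd(11, 319): 319 = 29·11 + 0 → 11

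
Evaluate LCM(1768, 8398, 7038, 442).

6953544

lcm(1768, 8398) = 1768·8398/gcd = 14847664/442 = 33592
lcm(33592, 7038) = 33592·7038/gcd = 236420496/34 = 6953544
lcm(6953544, 442) = 6953544·442/gcd = 3073466448/442 = 6953544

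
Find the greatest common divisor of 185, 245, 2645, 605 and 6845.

5

185 = 5 · 37; 245 = 5 · 7²; 2645 = 5 · 23²; 605 = 5 · 11²; 6845 = 5 · 37²
gcd takes min exponent of each prime: 5 = 5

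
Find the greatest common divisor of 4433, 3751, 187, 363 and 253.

11

gcd(4433, 3751): 4433 = 1·3751 + 682; 3751 = 5·682 + 341; 682 = 2·341 + 0 → 341
gcd(341, 187): 341 = 1·187 + 154; 187 = 1·154 + 33; 154 = 4·33 + 22; 33 = 1·22 + 11; 22 = 2·11 + 0 → 11
gcd(11, 363): 363 = 33·11 + 0 → 11
gcd(11, 253): 253 = 23·11 + 0 → 11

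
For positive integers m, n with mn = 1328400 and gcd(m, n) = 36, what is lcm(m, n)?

gcd·lcm = product, so lcm = 1328400/36 = 36900.

36900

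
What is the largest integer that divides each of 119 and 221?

17

119 = 7 · 17
221 = 13 · 17
Common: 17 = 17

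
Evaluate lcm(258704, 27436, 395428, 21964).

258704 = 2⁴ · 19 · 23 · 37; 27436 = 2² · 19³; 395428 = 2² · 11² · 19 · 43; 21964 = 2² · 17² · 19
lcm takes max exponent of each prime: 2⁴ · 11² · 17² · 19³ · 23 · 37 · 43 = 140430684992048

140430684992048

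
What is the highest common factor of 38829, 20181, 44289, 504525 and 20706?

38829 = 3 · 7 · 43²; 20181 = 3 · 7 · 31²; 44289 = 3² · 7 · 19 · 37; 504525 = 3 · 5² · 7 · 31²; 20706 = 2 · 3 · 7 · 17 · 29
gcd takes min exponent of each prime: 3 · 7 = 21

21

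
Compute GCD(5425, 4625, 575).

25

gcd(5425, 4625): 5425 = 1·4625 + 800; 4625 = 5·800 + 625; 800 = 1·625 + 175; 625 = 3·175 + 100; 175 = 1·100 + 75; 100 = 1·75 + 25; 75 = 3·25 + 0 → 25
gcd(25, 575): 575 = 23·25 + 0 → 25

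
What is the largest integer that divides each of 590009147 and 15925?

Euclid: 590009147 = 37049·15925 + 3822; 15925 = 4·3822 + 637; 3822 = 6·637 + 0. Last nonzero remainder: 637.

637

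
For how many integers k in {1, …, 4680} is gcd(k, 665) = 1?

3040

Prime factors of 665: 5, 7, 19. Count integers ≤ 4680 divisible by none of them.
By inclusion–exclusion: 4680 − ⌊4680/5⌋ − ⌊4680/7⌋ − ⌊4680/19⌋ + ⌊4680/35⌋ + ⌊4680/95⌋ + ⌊4680/133⌋ − ⌊4680/665⌋ = 3040.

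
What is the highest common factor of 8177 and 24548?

17

8177 = 13 · 17 · 37
24548 = 2² · 17 · 19²
Common: 17 = 17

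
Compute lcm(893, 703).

gcd first: 893 = 1·703 + 190; 703 = 3·190 + 133; 190 = 1·133 + 57; 133 = 2·57 + 19; 57 = 3·19 + 0 → gcd = 19
lcm = 893·703/gcd = 627779/19 = 33041

33041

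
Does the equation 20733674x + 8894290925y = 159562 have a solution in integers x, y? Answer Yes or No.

Yes

gcd(20733674, 8894290925): 8894290925 = 428·20733674 + 20278453; 20733674 = 1·20278453 + 455221; 20278453 = 44·455221 + 248729; 455221 = 1·248729 + 206492; 248729 = 1·206492 + 42237; 206492 = 4·42237 + 37544; 42237 = 1·37544 + 4693; 37544 = 8·4693 + 0 → 4693
4693 divides 159562, so a solution exists.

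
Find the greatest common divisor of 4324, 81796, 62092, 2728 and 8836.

4

gcd(4324, 81796): 81796 = 18·4324 + 3964; 4324 = 1·3964 + 360; 3964 = 11·360 + 4; 360 = 90·4 + 0 → 4
gcd(4, 62092): 62092 = 15523·4 + 0 → 4
gcd(4, 2728): 2728 = 682·4 + 0 → 4
gcd(4, 8836): 8836 = 2209·4 + 0 → 4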